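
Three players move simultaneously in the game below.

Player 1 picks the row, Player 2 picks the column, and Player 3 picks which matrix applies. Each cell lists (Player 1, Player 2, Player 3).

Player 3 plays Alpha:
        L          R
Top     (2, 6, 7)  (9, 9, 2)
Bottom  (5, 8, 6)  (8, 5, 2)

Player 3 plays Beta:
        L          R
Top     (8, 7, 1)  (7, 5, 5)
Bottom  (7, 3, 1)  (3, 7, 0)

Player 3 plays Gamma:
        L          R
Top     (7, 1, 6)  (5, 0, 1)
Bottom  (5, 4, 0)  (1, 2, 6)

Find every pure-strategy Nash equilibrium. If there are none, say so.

(Bottom, L, Alpha)

(Top, L, Alpha): Player 1 can switch to Bottom (2 → 5). Not NE.
(Top, L, Beta): Player 3 can switch to Alpha (1 → 7). Not NE.
(Top, L, Gamma): Player 3 can switch to Alpha (6 → 7). Not NE.
(Top, R, Alpha): Player 3 can switch to Beta (2 → 5). Not NE.
(Top, R, Beta): Player 2 can switch to L (5 → 7). Not NE.
(Top, R, Gamma): Player 2 can switch to L (0 → 1). Not NE.
(Bottom, L, Alpha): Player 1 gets 5, best alternative 2; Player 2 gets 8, best alternative 5; Player 3 gets 6, best alternative 1. No profitable deviation — NE.
(Bottom, L, Beta): Player 1 can switch to Top (7 → 8). Not NE.
(Bottom, L, Gamma): Player 1 can switch to Top (5 → 7). Not NE.
(The remaining 3 profiles each have a profitable deviation by the same check.)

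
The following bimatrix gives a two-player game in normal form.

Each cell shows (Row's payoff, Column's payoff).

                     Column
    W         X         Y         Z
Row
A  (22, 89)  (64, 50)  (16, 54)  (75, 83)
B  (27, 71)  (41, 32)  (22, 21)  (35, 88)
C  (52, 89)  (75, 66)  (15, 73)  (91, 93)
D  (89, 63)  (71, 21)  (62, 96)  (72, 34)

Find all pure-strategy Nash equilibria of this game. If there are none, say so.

(C, Z) and (D, Y)

Row against W: payoffs 22, 27, 52, 89 → best response D.
Row against X: payoffs 64, 41, 75, 71 → best response C.
Row against Y: payoffs 16, 22, 15, 62 → best response D.
Row against Z: payoffs 75, 35, 91, 72 → best response C.
Column against A: payoffs 89, 50, 54, 83 → best response W.
Column against B: payoffs 71, 32, 21, 88 → best response Z.
Column against C: payoffs 89, 66, 73, 93 → best response Z.
Column against D: payoffs 63, 21, 96, 34 → best response Y.
Mutual best responses: (C, Z); (D, Y).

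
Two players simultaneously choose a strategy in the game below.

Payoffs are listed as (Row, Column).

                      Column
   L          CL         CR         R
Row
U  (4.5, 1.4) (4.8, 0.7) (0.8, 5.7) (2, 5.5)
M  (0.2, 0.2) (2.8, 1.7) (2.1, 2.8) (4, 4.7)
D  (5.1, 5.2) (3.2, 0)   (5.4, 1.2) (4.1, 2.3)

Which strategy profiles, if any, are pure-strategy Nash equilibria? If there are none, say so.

(D, L)

For each player, find the best response to each opponent profile; mutual best responses are the pure NE.
Row against L: payoffs 4.5, 0.2, 5.1 → best response D.
Row against CL: payoffs 4.8, 2.8, 3.2 → best response U.
Row against CR: payoffs 0.8, 2.1, 5.4 → best response D.
Row against R: payoffs 2, 4, 4.1 → best response D.
Column against U: payoffs 1.4, 0.7, 5.7, 5.5 → best response CR.
Column against M: payoffs 0.2, 1.7, 2.8, 4.7 → best response R.
Column against D: payoffs 5.2, 0, 1.2, 2.3 → best response L.
Mutual best responses: (D, L).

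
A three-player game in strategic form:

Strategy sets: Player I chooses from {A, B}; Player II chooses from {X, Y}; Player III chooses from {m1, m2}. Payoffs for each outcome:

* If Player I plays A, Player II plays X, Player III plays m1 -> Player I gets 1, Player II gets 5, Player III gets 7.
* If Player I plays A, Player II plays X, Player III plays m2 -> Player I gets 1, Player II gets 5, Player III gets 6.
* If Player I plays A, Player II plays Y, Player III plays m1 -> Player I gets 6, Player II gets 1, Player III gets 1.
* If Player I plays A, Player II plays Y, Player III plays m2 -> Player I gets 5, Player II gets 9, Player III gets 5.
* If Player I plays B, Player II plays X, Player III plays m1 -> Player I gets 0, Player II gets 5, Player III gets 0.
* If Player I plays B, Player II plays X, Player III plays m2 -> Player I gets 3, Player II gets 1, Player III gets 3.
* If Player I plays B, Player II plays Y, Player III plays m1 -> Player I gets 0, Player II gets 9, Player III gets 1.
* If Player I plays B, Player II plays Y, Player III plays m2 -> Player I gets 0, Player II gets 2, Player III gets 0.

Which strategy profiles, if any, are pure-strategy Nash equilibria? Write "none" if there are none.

Player I against (X, m1): payoffs 1, 0 → best response A.
Player I against (X, m2): payoffs 1, 3 → best response B.
Player I against (Y, m1): payoffs 6, 0 → best response A.
Player I against (Y, m2): payoffs 5, 0 → best response A.
Player II against (A, m1): payoffs 5, 1 → best response X.
Player II against (A, m2): payoffs 5, 9 → best response Y.
Player II against (B, m1): payoffs 5, 9 → best response Y.
Player II against (B, m2): payoffs 1, 2 → best response Y.
Player III against (A, X): payoffs 7, 6 → best response m1.
Player III against (A, Y): payoffs 1, 5 → best response m2.
Player III against (B, X): payoffs 0, 3 → best response m2.
Player III against (B, Y): payoffs 1, 0 → best response m1.
Mutual best responses: (A, X, m1); (A, Y, m2).

(A, X, m1); (A, Y, m2)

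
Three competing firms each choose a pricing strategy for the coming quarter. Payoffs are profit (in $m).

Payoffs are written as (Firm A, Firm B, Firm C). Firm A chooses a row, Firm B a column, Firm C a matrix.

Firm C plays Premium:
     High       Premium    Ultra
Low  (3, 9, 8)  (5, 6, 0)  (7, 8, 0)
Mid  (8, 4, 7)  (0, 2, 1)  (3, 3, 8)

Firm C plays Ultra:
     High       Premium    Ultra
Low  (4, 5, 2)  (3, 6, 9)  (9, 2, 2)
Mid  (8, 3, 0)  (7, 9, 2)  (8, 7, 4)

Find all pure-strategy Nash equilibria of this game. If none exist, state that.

(Mid, High, Premium); (Mid, Premium, Ultra)

Mark each player's best response to every combination of opponents' strategies; a profile where every player is best-responding is a pure Nash equilibrium.
Firm A against (High, Premium): payoffs 3, 8 → best response Mid.
Firm A against (High, Ultra): payoffs 4, 8 → best response Mid.
Firm A against (Premium, Premium): payoffs 5, 0 → best response Low.
Firm A against (Premium, Ultra): payoffs 3, 7 → best response Mid.
Firm A against (Ultra, Premium): payoffs 7, 3 → best response Low.
Firm A against (Ultra, Ultra): payoffs 9, 8 → best response Low.
Firm B against (Low, Premium): payoffs 9, 6, 8 → best response High.
Firm B against (Low, Ultra): payoffs 5, 6, 2 → best response Premium.
Firm B against (Mid, Premium): payoffs 4, 2, 3 → best response High.
Firm B against (Mid, Ultra): payoffs 3, 9, 7 → best response Premium.
Firm C against (Low, High): payoffs 8, 2 → best response Premium.
Firm C against (Low, Premium): payoffs 0, 9 → best response Ultra.
Firm C against (Low, Ultra): payoffs 0, 2 → best response Ultra.
Firm C against (Mid, High): payoffs 7, 0 → best response Premium.
Firm C against (Mid, Premium): payoffs 1, 2 → best response Ultra.
Firm C against (Mid, Ultra): payoffs 8, 4 → best response Premium.
Mutual best responses: (Mid, High, Premium); (Mid, Premium, Ultra).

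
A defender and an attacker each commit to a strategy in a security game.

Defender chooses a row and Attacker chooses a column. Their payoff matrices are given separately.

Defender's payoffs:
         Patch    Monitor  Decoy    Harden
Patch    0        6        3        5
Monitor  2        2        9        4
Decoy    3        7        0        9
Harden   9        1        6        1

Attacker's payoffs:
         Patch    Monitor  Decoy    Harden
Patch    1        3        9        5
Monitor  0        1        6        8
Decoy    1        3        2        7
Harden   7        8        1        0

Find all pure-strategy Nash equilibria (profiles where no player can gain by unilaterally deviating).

(Decoy, Harden)

Defender against Patch: payoffs 0, 2, 3, 9 → best response Harden.
Defender against Monitor: payoffs 6, 2, 7, 1 → best response Decoy.
Defender against Decoy: payoffs 3, 9, 0, 6 → best response Monitor.
Defender against Harden: payoffs 5, 4, 9, 1 → best response Decoy.
Attacker against Patch: payoffs 1, 3, 9, 5 → best response Decoy.
Attacker against Monitor: payoffs 0, 1, 6, 8 → best response Harden.
Attacker against Decoy: payoffs 1, 3, 2, 7 → best response Harden.
Attacker against Harden: payoffs 7, 8, 1, 0 → best response Monitor.
Mutual best responses: (Decoy, Harden).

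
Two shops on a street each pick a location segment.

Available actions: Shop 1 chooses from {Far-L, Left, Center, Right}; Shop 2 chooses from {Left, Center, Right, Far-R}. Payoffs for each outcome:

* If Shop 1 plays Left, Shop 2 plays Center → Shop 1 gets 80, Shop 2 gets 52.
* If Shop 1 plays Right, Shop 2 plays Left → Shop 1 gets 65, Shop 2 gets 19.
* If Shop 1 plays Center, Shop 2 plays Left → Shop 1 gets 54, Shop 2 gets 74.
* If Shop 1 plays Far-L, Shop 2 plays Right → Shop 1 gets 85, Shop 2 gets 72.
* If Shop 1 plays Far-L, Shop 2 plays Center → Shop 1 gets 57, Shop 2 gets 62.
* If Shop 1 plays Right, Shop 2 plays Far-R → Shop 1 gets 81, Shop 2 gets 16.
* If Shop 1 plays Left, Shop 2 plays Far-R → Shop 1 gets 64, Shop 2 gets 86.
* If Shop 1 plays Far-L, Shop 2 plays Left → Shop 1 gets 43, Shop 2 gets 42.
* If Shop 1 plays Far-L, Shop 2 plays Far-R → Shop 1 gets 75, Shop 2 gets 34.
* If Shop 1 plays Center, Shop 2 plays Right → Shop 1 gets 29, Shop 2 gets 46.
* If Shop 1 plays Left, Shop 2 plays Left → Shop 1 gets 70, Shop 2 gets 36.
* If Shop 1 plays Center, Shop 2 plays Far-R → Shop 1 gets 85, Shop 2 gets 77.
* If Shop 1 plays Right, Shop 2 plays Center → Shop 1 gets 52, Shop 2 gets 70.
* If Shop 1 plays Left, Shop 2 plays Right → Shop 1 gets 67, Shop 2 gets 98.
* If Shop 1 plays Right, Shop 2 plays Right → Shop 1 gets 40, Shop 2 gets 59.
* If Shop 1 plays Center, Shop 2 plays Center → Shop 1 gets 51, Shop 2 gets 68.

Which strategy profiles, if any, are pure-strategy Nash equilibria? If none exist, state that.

(Far-L, Right), (Center, Far-R)

Check each profile: it is a Nash equilibrium iff no player can strictly gain by switching unilaterally.
(Far-L, Left): Shop 1 can switch to Left (43 → 70). Not NE.
(Far-L, Center): Shop 1 can switch to Left (57 → 80). Not NE.
(Far-L, Right): Shop 1 gets 85, best alternative 67; Shop 2 gets 72, best alternative 62. No profitable deviation — NE.
(Far-L, Far-R): Shop 1 can switch to Center (75 → 85). Not NE.
(Left, Left): Shop 2 can switch to Center (36 → 52). Not NE.
(Left, Center): Shop 2 can switch to Right (52 → 98). Not NE.
(Left, Right): Shop 1 can switch to Far-L (67 → 85). Not NE.
(Left, Far-R): Shop 1 can switch to Far-L (64 → 75). Not NE.
(Center, Left): Shop 1 can switch to Left (54 → 70). Not NE.
(Center, Center): Shop 1 can switch to Far-L (51 → 57). Not NE.
(Center, Right): Shop 1 can switch to Far-L (29 → 85). Not NE.
(Center, Far-R): Shop 1 gets 85, best alternative 81; Shop 2 gets 77, best alternative 74. No profitable deviation — NE.
(Right, Left): Shop 1 can switch to Left (65 → 70). Not NE.
(Right, Center): Shop 1 can switch to Far-L (52 → 57). Not NE.
(The remaining 2 profiles each have a profitable deviation by the same check.)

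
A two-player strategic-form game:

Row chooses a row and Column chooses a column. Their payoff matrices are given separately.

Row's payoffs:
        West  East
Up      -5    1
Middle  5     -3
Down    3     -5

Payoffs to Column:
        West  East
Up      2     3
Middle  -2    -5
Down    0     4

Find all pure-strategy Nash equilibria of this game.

Pure-strategy Nash equilibria: (Up, East), (Middle, West)

For each strategy profile, look for a profitable unilateral deviation.
(Up, West): Row can switch to Middle (-5 → 5). Not NE.
(Up, East): Row gets 1, best alternative -3; Column gets 3, best alternative 2. No profitable deviation — NE.
(Middle, West): Row gets 5, best alternative 3; Column gets -2, best alternative -5. No profitable deviation — NE.
(Middle, East): Row can switch to Up (-3 → 1). Not NE.
(Down, West): Row can switch to Middle (3 → 5). Not NE.
(Down, East): Row can switch to Up (-5 → 1). Not NE.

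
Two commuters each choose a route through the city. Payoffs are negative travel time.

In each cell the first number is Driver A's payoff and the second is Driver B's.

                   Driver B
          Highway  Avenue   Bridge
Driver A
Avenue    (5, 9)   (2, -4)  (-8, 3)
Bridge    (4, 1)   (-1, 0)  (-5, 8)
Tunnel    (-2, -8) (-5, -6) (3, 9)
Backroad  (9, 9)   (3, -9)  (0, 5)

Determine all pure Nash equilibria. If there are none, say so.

For each strategy profile, look for a profitable unilateral deviation.
(Avenue, Highway): Driver A can switch to Backroad (5 → 9). Not NE.
(Avenue, Avenue): Driver A can switch to Backroad (2 → 3). Not NE.
(Avenue, Bridge): Driver A can switch to Bridge (-8 → -5). Not NE.
(Bridge, Highway): Driver A can switch to Avenue (4 → 5). Not NE.
(Bridge, Avenue): Driver A can switch to Avenue (-1 → 2). Not NE.
(Bridge, Bridge): Driver A can switch to Tunnel (-5 → 3). Not NE.
(Tunnel, Highway): Driver A can switch to Avenue (-2 → 5). Not NE.
(Tunnel, Avenue): Driver A can switch to Avenue (-5 → 2). Not NE.
(Tunnel, Bridge): Driver A gets 3, best alternative 0; Driver B gets 9, best alternative -6. No profitable deviation — NE.
(Backroad, Highway): Driver A gets 9, best alternative 5; Driver B gets 9, best alternative 5. No profitable deviation — NE.
(The remaining 2 profiles each have a profitable deviation by the same check.)

Pure-strategy Nash equilibria: (Tunnel, Bridge), (Backroad, Highway)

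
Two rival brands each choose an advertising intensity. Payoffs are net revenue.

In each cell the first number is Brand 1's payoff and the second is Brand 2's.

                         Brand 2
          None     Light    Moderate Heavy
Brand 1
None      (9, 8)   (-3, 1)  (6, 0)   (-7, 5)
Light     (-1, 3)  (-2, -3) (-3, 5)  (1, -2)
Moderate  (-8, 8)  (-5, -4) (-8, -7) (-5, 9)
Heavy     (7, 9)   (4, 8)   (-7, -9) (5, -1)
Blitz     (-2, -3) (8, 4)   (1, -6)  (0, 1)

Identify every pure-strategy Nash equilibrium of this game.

Pure-strategy Nash equilibria: (None, None) and (Blitz, Light)

Mark each player's best response to every combination of opponents' strategies; a profile where every player is best-responding is a pure Nash equilibrium.
Brand 1 against None: payoffs 9, -1, -8, 7, -2 → best response None.
Brand 1 against Light: payoffs -3, -2, -5, 4, 8 → best response Blitz.
Brand 1 against Moderate: payoffs 6, -3, -8, -7, 1 → best response None.
Brand 1 against Heavy: payoffs -7, 1, -5, 5, 0 → best response Heavy.
Brand 2 against None: payoffs 8, 1, 0, 5 → best response None.
Brand 2 against Light: payoffs 3, -3, 5, -2 → best response Moderate.
Brand 2 against Moderate: payoffs 8, -4, -7, 9 → best response Heavy.
Brand 2 against Heavy: payoffs 9, 8, -9, -1 → best response None.
Brand 2 against Blitz: payoffs -3, 4, -6, 1 → best response Light.
Mutual best responses: (None, None); (Blitz, Light).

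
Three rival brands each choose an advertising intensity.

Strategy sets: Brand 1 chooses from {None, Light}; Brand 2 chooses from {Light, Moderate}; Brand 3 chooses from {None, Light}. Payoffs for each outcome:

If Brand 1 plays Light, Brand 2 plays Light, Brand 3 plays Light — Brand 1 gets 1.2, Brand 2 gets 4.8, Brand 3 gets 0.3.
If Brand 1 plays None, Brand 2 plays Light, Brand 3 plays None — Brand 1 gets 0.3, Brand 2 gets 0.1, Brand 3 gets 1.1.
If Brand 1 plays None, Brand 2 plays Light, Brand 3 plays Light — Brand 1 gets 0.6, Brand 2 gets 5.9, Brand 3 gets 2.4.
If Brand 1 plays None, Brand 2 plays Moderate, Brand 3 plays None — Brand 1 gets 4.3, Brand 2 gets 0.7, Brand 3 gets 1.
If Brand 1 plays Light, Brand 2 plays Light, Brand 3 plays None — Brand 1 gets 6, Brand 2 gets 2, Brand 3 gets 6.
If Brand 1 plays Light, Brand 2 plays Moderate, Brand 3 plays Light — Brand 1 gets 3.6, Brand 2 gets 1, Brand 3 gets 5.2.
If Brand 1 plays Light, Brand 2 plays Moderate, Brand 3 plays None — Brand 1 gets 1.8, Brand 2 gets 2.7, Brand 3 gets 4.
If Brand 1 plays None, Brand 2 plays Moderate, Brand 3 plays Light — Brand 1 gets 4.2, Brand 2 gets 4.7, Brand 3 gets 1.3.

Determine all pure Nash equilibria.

none

Mark each player's best response to every combination of opponents' strategies; a profile where every player is best-responding is a pure Nash equilibrium.
Brand 1 against (Light, None): payoffs 0.3, 6 → best response Light.
Brand 1 against (Light, Light): payoffs 0.6, 1.2 → best response Light.
Brand 1 against (Moderate, None): payoffs 4.3, 1.8 → best response None.
Brand 1 against (Moderate, Light): payoffs 4.2, 3.6 → best response None.
Brand 2 against (None, None): payoffs 0.1, 0.7 → best response Moderate.
Brand 2 against (None, Light): payoffs 5.9, 4.7 → best response Light.
Brand 2 against (Light, None): payoffs 2, 2.7 → best response Moderate.
Brand 2 against (Light, Light): payoffs 4.8, 1 → best response Light.
Brand 3 against (None, Light): payoffs 1.1, 2.4 → best response Light.
Brand 3 against (None, Moderate): payoffs 1, 1.3 → best response Light.
Brand 3 against (Light, Light): payoffs 6, 0.3 → best response None.
Brand 3 against (Light, Moderate): payoffs 4, 5.2 → best response Light.
No profile is a mutual best response for all players.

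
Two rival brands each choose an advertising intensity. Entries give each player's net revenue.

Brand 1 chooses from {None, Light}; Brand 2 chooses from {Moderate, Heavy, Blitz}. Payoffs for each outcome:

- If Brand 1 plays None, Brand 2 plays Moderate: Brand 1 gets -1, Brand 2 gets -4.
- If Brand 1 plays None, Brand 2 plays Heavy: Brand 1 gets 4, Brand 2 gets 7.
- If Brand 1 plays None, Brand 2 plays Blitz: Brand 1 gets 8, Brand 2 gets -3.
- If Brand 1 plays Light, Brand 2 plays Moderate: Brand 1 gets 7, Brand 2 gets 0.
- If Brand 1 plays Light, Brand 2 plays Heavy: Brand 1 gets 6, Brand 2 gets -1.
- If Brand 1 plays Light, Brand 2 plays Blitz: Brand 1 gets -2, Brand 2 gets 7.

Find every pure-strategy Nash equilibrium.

Brand 1 against Moderate: payoffs -1, 7 → best response Light.
Brand 1 against Heavy: payoffs 4, 6 → best response Light.
Brand 1 against Blitz: payoffs 8, -2 → best response None.
Brand 2 against None: payoffs -4, 7, -3 → best response Heavy.
Brand 2 against Light: payoffs 0, -1, 7 → best response Blitz.
No profile is a mutual best response for all players.

This game has no pure Nash equilibrium.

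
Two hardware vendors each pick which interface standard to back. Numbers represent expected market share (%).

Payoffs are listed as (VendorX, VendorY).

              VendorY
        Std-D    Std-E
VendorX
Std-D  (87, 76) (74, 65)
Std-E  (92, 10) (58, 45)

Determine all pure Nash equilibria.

Mark each player's best response to every combination of opponents' strategies; a profile where every player is best-responding is a pure Nash equilibrium.
VendorX against Std-D: payoffs 87, 92 → best response Std-E.
VendorX against Std-E: payoffs 74, 58 → best response Std-D.
VendorY against Std-D: payoffs 76, 65 → best response Std-D.
VendorY against Std-E: payoffs 10, 45 → best response Std-E.
No profile is a mutual best response for all players.

There is no pure-strategy Nash equilibrium.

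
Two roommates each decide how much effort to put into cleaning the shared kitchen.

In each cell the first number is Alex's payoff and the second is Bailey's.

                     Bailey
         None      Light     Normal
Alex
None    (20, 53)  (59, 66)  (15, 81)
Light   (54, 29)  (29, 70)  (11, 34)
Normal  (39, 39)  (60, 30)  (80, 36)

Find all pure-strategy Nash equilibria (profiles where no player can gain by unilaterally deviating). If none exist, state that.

No pure-strategy Nash equilibrium.

Alex against None: payoffs 20, 54, 39 → best response Light.
Alex against Light: payoffs 59, 29, 60 → best response Normal.
Alex against Normal: payoffs 15, 11, 80 → best response Normal.
Bailey against None: payoffs 53, 66, 81 → best response Normal.
Bailey against Light: payoffs 29, 70, 34 → best response Light.
Bailey against Normal: payoffs 39, 30, 36 → best response None.
No profile is a mutual best response for all players.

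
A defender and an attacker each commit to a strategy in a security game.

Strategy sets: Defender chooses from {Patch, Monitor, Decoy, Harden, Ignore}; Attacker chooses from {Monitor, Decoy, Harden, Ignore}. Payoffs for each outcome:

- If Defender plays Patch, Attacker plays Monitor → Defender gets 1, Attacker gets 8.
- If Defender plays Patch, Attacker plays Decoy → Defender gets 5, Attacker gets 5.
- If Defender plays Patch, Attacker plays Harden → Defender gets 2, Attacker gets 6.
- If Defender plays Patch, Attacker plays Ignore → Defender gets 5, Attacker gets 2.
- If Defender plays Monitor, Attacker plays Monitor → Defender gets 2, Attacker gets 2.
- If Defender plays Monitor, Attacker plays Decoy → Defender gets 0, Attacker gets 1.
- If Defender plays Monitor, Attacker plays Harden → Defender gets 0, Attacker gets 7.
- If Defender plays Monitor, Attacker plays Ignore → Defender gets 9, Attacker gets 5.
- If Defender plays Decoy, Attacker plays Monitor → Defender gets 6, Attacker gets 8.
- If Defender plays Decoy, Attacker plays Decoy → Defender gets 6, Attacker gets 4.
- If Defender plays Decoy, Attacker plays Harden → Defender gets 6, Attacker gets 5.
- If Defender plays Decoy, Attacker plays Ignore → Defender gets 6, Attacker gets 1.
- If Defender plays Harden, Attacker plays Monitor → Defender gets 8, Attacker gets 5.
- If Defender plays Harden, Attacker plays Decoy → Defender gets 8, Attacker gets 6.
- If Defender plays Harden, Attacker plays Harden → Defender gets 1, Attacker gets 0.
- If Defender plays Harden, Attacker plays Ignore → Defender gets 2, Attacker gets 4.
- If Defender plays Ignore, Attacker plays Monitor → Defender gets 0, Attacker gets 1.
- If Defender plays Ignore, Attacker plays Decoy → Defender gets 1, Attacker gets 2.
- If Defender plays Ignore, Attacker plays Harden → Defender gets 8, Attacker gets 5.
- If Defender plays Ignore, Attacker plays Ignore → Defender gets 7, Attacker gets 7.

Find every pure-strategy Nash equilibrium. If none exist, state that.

Pure NE: (Harden, Decoy)

Defender against Monitor: payoffs 1, 2, 6, 8, 0 → best response Harden.
Defender against Decoy: payoffs 5, 0, 6, 8, 1 → best response Harden.
Defender against Harden: payoffs 2, 0, 6, 1, 8 → best response Ignore.
Defender against Ignore: payoffs 5, 9, 6, 2, 7 → best response Monitor.
Attacker against Patch: payoffs 8, 5, 6, 2 → best response Monitor.
Attacker against Monitor: payoffs 2, 1, 7, 5 → best response Harden.
Attacker against Decoy: payoffs 8, 4, 5, 1 → best response Monitor.
Attacker against Harden: payoffs 5, 6, 0, 4 → best response Decoy.
Attacker against Ignore: payoffs 1, 2, 5, 7 → best response Ignore.
Mutual best responses: (Harden, Decoy).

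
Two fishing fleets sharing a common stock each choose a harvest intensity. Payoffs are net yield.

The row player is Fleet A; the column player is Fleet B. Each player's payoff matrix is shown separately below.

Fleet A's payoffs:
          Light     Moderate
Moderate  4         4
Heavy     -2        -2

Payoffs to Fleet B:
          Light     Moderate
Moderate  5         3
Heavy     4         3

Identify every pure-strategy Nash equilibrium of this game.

The unique pure-strategy Nash equilibrium is (Moderate, Light).

(Moderate, Light): Fleet A gets 4, best alternative -2; Fleet B gets 5, best alternative 3. No profitable deviation — NE.
(Moderate, Moderate): Fleet B can switch to Light (3 → 5). Not NE.
(Heavy, Light): Fleet A can switch to Moderate (-2 → 4). Not NE.
(Heavy, Moderate): Fleet A can switch to Moderate (-2 → 4). Not NE.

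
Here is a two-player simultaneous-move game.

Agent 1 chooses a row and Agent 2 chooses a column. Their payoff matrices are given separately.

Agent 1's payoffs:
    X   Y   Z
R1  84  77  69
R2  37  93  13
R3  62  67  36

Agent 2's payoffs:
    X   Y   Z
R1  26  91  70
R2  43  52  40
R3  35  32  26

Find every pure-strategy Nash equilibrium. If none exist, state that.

(R1, X): Agent 2 can switch to Y (26 → 91). Not NE.
(R1, Y): Agent 1 can switch to R2 (77 → 93). Not NE.
(R1, Z): Agent 2 can switch to Y (70 → 91). Not NE.
(R2, X): Agent 1 can switch to R1 (37 → 84). Not NE.
(R2, Y): Agent 1 gets 93, best alternative 77; Agent 2 gets 52, best alternative 43. No profitable deviation — NE.
(R2, Z): Agent 1 can switch to R1 (13 → 69). Not NE.
(R3, X): Agent 1 can switch to R1 (62 → 84). Not NE.
(The remaining 2 profiles each have a profitable deviation by the same check.)

Pure NE: (R2, Y)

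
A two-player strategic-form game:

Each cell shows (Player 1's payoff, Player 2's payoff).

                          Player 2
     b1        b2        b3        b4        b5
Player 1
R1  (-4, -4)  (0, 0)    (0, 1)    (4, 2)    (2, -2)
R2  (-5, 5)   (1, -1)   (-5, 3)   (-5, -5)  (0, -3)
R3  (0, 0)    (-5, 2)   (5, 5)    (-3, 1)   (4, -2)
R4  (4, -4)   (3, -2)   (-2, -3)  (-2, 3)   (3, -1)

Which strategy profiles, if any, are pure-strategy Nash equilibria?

The pure Nash equilibria are (R1, b4); (R3, b3).

Check each profile: it is a Nash equilibrium iff no player can strictly gain by switching unilaterally.
(R1, b1): Player 1 can switch to R3 (-4 → 0). Not NE.
(R1, b2): Player 1 can switch to R2 (0 → 1). Not NE.
(R1, b3): Player 1 can switch to R3 (0 → 5). Not NE.
(R1, b4): Player 1 gets 4, best alternative -2; Player 2 gets 2, best alternative 1. No profitable deviation — NE.
(R1, b5): Player 1 can switch to R3 (2 → 4). Not NE.
(R2, b1): Player 1 can switch to R1 (-5 → -4). Not NE.
(R2, b2): Player 1 can switch to R4 (1 → 3). Not NE.
(R3, b3): Player 1 gets 5, best alternative 0; Player 2 gets 5, best alternative 2. No profitable deviation — NE.
(The remaining 12 profiles each have a profitable deviation by the same check.)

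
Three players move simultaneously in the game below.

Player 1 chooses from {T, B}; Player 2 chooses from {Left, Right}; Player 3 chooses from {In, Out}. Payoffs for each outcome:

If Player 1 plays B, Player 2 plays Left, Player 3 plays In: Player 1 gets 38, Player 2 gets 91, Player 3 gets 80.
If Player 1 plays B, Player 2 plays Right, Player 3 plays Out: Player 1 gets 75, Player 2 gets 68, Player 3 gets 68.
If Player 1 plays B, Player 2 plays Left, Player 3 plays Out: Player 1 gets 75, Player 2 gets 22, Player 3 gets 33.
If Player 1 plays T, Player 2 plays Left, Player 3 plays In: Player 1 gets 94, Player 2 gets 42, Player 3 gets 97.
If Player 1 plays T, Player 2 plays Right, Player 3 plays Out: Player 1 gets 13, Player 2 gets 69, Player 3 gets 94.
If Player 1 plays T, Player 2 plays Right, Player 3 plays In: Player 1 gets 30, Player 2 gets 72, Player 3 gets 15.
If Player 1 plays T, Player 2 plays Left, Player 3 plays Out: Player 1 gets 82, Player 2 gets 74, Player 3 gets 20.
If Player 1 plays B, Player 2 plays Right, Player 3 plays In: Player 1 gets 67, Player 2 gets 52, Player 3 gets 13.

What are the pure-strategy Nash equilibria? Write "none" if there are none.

(B, Right, Out)

For each player, find the best response to each opponent profile; mutual best responses are the pure NE.
Player 1 against (Left, In): payoffs 94, 38 → best response T.
Player 1 against (Left, Out): payoffs 82, 75 → best response T.
Player 1 against (Right, In): payoffs 30, 67 → best response B.
Player 1 against (Right, Out): payoffs 13, 75 → best response B.
Player 2 against (T, In): payoffs 42, 72 → best response Right.
Player 2 against (T, Out): payoffs 74, 69 → best response Left.
Player 2 against (B, In): payoffs 91, 52 → best response Left.
Player 2 against (B, Out): payoffs 22, 68 → best response Right.
Player 3 against (T, Left): payoffs 97, 20 → best response In.
Player 3 against (T, Right): payoffs 15, 94 → best response Out.
Player 3 against (B, Left): payoffs 80, 33 → best response In.
Player 3 against (B, Right): payoffs 13, 68 → best response Out.
Mutual best responses: (B, Right, Out).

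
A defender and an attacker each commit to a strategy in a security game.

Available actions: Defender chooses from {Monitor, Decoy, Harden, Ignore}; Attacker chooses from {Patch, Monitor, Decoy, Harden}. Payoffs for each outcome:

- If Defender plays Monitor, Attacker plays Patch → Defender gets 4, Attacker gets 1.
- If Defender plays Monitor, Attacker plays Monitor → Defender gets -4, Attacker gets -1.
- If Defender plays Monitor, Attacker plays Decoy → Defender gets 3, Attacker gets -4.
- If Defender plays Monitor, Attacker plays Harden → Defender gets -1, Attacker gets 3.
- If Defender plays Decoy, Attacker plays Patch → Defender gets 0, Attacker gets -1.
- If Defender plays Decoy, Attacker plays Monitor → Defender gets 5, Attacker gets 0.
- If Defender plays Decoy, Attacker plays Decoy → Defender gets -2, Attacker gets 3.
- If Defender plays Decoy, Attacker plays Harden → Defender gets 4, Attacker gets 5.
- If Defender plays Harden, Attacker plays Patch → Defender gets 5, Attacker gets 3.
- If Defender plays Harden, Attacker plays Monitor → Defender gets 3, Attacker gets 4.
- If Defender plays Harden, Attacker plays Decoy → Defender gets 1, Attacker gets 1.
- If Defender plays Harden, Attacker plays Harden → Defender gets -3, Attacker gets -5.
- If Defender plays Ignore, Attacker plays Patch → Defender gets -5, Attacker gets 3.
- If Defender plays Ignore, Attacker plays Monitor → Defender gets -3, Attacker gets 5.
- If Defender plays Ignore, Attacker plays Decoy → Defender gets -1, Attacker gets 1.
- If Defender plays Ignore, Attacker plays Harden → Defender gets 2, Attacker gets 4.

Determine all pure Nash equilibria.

(Monitor, Patch): Defender can switch to Harden (4 → 5). Not NE.
(Monitor, Monitor): Defender can switch to Decoy (-4 → 5). Not NE.
(Monitor, Decoy): Attacker can switch to Patch (-4 → 1). Not NE.
(Monitor, Harden): Defender can switch to Decoy (-1 → 4). Not NE.
(Decoy, Patch): Defender can switch to Monitor (0 → 4). Not NE.
(Decoy, Monitor): Attacker can switch to Decoy (0 → 3). Not NE.
(Decoy, Decoy): Defender can switch to Monitor (-2 → 3). Not NE.
(Decoy, Harden): Defender gets 4, best alternative 2; Attacker gets 5, best alternative 3. No profitable deviation — NE.
(Harden, Patch): Attacker can switch to Monitor (3 → 4). Not NE.
(The remaining 7 profiles each have a profitable deviation by the same check.)

The unique pure-strategy Nash equilibrium is (Decoy, Harden).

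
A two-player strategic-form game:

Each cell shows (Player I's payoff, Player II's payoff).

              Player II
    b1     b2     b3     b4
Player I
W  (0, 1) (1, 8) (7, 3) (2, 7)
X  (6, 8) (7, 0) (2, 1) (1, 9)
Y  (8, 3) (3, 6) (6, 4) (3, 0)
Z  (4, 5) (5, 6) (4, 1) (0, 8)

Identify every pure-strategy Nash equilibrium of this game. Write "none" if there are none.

none

Player I against b1: payoffs 0, 6, 8, 4 → best response Y.
Player I against b2: payoffs 1, 7, 3, 5 → best response X.
Player I against b3: payoffs 7, 2, 6, 4 → best response W.
Player I against b4: payoffs 2, 1, 3, 0 → best response Y.
Player II against W: payoffs 1, 8, 3, 7 → best response b2.
Player II against X: payoffs 8, 0, 1, 9 → best response b4.
Player II against Y: payoffs 3, 6, 4, 0 → best response b2.
Player II against Z: payoffs 5, 6, 1, 8 → best response b4.
No profile is a mutual best response for all players.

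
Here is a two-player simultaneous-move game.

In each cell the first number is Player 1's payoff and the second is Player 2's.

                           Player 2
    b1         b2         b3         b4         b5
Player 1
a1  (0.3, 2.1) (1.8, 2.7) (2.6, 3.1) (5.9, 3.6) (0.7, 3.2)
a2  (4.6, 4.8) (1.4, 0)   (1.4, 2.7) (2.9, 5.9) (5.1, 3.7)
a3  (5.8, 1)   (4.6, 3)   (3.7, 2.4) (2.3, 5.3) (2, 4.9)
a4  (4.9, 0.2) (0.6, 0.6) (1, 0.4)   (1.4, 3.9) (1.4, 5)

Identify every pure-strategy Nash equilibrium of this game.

(a1, b1): Player 1 can switch to a2 (0.3 → 4.6). Not NE.
(a1, b2): Player 1 can switch to a3 (1.8 → 4.6). Not NE.
(a1, b3): Player 1 can switch to a3 (2.6 → 3.7). Not NE.
(a1, b4): Player 1 gets 5.9, best alternative 2.9; Player 2 gets 3.6, best alternative 3.2. No profitable deviation — NE.
(a1, b5): Player 1 can switch to a2 (0.7 → 5.1). Not NE.
(a2, b1): Player 1 can switch to a3 (4.6 → 5.8). Not NE.
(a2, b2): Player 1 can switch to a1 (1.4 → 1.8). Not NE.
(a2, b3): Player 1 can switch to a1 (1.4 → 2.6). Not NE.
(a2, b4): Player 1 can switch to a1 (2.9 → 5.9). Not NE.
(a2, b5): Player 2 can switch to b1 (3.7 → 4.8). Not NE.
(a3, b1): Player 2 can switch to b2 (1 → 3). Not NE.
(a3, b2): Player 2 can switch to b4 (3 → 5.3). Not NE.
(a3, b3): Player 2 can switch to b2 (2.4 → 3). Not NE.
(The remaining 7 profiles each have a profitable deviation by the same check.)

Pure NE: (a1, b4)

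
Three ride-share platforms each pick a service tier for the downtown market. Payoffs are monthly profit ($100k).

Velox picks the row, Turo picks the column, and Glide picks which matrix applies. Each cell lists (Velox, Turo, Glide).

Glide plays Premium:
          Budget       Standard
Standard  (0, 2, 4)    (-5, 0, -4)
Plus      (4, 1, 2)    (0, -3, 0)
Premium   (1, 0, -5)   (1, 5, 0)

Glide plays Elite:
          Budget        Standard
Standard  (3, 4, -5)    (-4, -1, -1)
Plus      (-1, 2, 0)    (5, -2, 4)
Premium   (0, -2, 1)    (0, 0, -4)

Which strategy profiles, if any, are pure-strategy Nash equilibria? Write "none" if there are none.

Check each profile: it is a Nash equilibrium iff no player can strictly gain by switching unilaterally.
(Standard, Budget, Premium): Velox can switch to Plus (0 → 4). Not NE.
(Standard, Budget, Elite): Glide can switch to Premium (-5 → 4). Not NE.
(Standard, Standard, Premium): Velox can switch to Plus (-5 → 0). Not NE.
(Standard, Standard, Elite): Velox can switch to Plus (-4 → 5). Not NE.
(Plus, Budget, Premium): Velox gets 4, best alternative 1; Turo gets 1, best alternative -3; Glide gets 2, best alternative 0. No profitable deviation — NE.
(Plus, Budget, Elite): Velox can switch to Standard (-1 → 3). Not NE.
(Plus, Standard, Premium): Velox can switch to Premium (0 → 1). Not NE.
(Premium, Standard, Premium): Velox gets 1, best alternative 0; Turo gets 5, best alternative 0; Glide gets 0, best alternative -4. No profitable deviation — NE.
(The remaining 4 profiles each have a profitable deviation by the same check.)

Pure-strategy Nash equilibria: (Plus, Budget, Premium); (Premium, Standard, Premium)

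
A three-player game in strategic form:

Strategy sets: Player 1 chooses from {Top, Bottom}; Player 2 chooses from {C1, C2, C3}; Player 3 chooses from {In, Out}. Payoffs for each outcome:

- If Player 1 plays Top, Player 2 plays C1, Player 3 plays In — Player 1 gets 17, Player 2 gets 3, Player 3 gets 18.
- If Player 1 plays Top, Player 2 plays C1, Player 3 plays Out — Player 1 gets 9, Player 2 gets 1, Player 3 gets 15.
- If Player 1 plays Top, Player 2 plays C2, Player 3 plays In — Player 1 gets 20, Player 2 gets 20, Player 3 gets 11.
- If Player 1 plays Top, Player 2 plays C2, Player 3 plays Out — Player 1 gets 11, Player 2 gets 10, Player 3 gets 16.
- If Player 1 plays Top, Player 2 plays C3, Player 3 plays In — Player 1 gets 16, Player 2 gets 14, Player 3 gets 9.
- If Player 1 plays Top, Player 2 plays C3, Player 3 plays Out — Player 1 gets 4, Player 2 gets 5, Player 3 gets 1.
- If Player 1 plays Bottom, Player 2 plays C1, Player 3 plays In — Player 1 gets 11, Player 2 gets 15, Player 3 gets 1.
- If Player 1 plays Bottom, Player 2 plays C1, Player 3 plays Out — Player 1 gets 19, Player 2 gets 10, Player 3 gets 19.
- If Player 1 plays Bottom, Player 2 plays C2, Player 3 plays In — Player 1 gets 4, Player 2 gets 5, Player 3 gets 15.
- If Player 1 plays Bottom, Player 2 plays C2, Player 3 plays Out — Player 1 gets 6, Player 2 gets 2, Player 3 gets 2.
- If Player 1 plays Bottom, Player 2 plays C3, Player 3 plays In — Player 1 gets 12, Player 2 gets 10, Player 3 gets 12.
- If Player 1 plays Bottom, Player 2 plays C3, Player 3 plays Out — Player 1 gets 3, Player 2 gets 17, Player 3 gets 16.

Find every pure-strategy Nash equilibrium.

Player 1 against (C1, In): payoffs 17, 11 → best response Top.
Player 1 against (C1, Out): payoffs 9, 19 → best response Bottom.
Player 1 against (C2, In): payoffs 20, 4 → best response Top.
Player 1 against (C2, Out): payoffs 11, 6 → best response Top.
Player 1 against (C3, In): payoffs 16, 12 → best response Top.
Player 1 against (C3, Out): payoffs 4, 3 → best response Top.
Player 2 against (Top, In): payoffs 3, 20, 14 → best response C2.
Player 2 against (Top, Out): payoffs 1, 10, 5 → best response C2.
Player 2 against (Bottom, In): payoffs 15, 5, 10 → best response C1.
Player 2 against (Bottom, Out): payoffs 10, 2, 17 → best response C3.
Player 3 against (Top, C1): payoffs 18, 15 → best response In.
Player 3 against (Top, C2): payoffs 11, 16 → best response Out.
Player 3 against (Top, C3): payoffs 9, 1 → best response In.
Player 3 against (Bottom, C1): payoffs 1, 19 → best response Out.
Player 3 against (Bottom, C2): payoffs 15, 2 → best response In.
Player 3 against (Bottom, C3): payoffs 12, 16 → best response Out.
Mutual best responses: (Top, C2, Out).

(Top, C2, Out)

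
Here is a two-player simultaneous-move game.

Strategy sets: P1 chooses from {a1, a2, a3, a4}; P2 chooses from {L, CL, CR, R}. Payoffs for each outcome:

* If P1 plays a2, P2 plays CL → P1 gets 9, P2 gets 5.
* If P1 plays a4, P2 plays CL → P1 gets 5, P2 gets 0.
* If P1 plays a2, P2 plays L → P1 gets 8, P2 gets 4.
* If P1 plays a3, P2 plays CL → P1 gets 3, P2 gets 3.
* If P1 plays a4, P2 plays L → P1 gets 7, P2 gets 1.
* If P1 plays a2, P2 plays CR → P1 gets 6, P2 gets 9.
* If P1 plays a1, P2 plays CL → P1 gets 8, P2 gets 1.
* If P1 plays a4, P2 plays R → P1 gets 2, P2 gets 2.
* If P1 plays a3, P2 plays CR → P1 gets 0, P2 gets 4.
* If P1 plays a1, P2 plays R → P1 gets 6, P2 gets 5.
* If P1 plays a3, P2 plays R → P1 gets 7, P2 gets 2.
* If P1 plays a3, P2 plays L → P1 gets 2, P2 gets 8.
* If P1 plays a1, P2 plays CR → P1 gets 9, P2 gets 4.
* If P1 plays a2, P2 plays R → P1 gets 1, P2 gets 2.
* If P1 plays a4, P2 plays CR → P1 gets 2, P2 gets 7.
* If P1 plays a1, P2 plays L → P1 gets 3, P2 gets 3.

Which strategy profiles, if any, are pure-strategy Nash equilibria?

For each player, find the best response to each opponent profile; mutual best responses are the pure NE.
P1 against L: payoffs 3, 8, 2, 7 → best response a2.
P1 against CL: payoffs 8, 9, 3, 5 → best response a2.
P1 against CR: payoffs 9, 6, 0, 2 → best response a1.
P1 against R: payoffs 6, 1, 7, 2 → best response a3.
P2 against a1: payoffs 3, 1, 4, 5 → best response R.
P2 against a2: payoffs 4, 5, 9, 2 → best response CR.
P2 against a3: payoffs 8, 3, 4, 2 → best response L.
P2 against a4: payoffs 1, 0, 7, 2 → best response CR.
No profile is a mutual best response for all players.

none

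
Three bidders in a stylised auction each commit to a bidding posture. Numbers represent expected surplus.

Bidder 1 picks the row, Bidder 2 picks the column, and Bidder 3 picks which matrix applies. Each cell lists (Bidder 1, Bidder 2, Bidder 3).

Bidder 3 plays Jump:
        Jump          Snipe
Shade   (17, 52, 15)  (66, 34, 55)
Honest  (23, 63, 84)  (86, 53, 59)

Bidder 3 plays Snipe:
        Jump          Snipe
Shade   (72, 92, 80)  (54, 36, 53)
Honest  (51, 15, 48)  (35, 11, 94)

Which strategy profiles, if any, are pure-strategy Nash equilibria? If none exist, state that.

For each strategy profile, look for a profitable unilateral deviation.
(Shade, Jump, Jump): Bidder 1 can switch to Honest (17 → 23). Not NE.
(Shade, Jump, Snipe): Bidder 1 gets 72, best alternative 51; Bidder 2 gets 92, best alternative 36; Bidder 3 gets 80, best alternative 15. No profitable deviation — NE.
(Shade, Snipe, Jump): Bidder 1 can switch to Honest (66 → 86). Not NE.
(Shade, Snipe, Snipe): Bidder 2 can switch to Jump (36 → 92). Not NE.
(Honest, Jump, Jump): Bidder 1 gets 23, best alternative 17; Bidder 2 gets 63, best alternative 53; Bidder 3 gets 84, best alternative 48. No profitable deviation — NE.
(Honest, Jump, Snipe): Bidder 1 can switch to Shade (51 → 72). Not NE.
(Honest, Snipe, Jump): Bidder 2 can switch to Jump (53 → 63). Not NE.
(Honest, Snipe, Snipe): Bidder 1 can switch to Shade (35 → 54). Not NE.

(Shade, Jump, Snipe); (Honest, Jump, Jump)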